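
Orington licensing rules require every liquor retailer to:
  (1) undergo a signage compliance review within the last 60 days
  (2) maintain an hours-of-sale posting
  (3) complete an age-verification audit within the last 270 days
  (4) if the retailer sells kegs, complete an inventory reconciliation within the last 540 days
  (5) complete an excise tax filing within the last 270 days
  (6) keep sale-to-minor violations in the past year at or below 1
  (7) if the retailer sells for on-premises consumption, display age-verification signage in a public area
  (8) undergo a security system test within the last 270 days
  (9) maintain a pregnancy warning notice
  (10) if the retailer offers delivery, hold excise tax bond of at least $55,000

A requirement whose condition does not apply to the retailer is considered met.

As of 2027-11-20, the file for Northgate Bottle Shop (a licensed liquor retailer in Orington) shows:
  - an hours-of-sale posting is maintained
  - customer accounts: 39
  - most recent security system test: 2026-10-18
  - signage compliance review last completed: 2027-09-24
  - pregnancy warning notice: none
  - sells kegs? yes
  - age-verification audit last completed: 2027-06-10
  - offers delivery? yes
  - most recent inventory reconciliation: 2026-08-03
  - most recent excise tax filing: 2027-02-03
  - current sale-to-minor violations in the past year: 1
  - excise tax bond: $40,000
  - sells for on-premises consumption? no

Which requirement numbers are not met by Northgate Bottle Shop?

1. signage compliance review 57 days ago vs limit 60 → met
2. hours-of-sale posting present → met
3. age-verification audit 163 days ago vs limit 270 → met
4. condition 'sells kegs' holds; inventory reconciliation 474 days ago vs limit 540 → met
5. excise tax filing 290 days ago vs limit 270 → not met
6. sale-to-minor violations in the past year 1 ≤ 1 → met
7. condition 'sells for on-premises consumption' does not hold → requirement n/a → met
8. security system test 398 days ago vs limit 270 → not met
9. pregnancy warning notice absent → not met
10. condition 'offers delivery' holds; excise tax bond $40,000 < $55,000 → not met
Not met: 5, 8, 9, 10

5, 8, 9, 10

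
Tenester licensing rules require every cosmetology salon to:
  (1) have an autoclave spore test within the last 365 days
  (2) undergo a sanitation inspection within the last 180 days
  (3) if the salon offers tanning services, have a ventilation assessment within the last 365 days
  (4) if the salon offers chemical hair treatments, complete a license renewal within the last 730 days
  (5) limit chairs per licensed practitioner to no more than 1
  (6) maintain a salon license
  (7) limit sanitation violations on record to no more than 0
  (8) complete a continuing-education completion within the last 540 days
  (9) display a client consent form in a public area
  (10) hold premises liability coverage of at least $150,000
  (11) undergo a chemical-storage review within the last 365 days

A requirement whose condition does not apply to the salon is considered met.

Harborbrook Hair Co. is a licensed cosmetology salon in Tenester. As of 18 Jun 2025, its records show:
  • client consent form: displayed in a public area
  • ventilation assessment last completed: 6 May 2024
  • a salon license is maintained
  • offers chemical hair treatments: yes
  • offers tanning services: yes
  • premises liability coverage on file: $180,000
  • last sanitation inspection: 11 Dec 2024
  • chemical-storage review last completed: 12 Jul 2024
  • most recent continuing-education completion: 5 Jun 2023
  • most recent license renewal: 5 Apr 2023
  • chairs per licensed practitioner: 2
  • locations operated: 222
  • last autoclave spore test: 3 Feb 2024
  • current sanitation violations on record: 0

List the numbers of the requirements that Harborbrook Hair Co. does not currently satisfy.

1, 2, 3, 4, 5, 8

1. autoclave spore test 501 days ago vs limit 365 → not met
2. sanitation inspection 189 days ago vs limit 180 → not met
3. condition 'offers tanning services' holds; ventilation assessment 408 days ago vs limit 365 → not met
4. condition 'offers chemical hair treatments' holds; license renewal 805 days ago vs limit 730 → not met
5. chairs per licensed practitioner 2 > 1 → not met
6. salon license present → met
7. sanitation violations on record 0 ≤ 0 → met
8. continuing-education completion 744 days ago vs limit 540 → not met
9. client consent form present → met
10. premises liability coverage $180,000 ≥ $150,000 → met
11. chemical-storage review 341 days ago vs limit 365 → met
Not met: 1, 2, 3, 4, 5, 8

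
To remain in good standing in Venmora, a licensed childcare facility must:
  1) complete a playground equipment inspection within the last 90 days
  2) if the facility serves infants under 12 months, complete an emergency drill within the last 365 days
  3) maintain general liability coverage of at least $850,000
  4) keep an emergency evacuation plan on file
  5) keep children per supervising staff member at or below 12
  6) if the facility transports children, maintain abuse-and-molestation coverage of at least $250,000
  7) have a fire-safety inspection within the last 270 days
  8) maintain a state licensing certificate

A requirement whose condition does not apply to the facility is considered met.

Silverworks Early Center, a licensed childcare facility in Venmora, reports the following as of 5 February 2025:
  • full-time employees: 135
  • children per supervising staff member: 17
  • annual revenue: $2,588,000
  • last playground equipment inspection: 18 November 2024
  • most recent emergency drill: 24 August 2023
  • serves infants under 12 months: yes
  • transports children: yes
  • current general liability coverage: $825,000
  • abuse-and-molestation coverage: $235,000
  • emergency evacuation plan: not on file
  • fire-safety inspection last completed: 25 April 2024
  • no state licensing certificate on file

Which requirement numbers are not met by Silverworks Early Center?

1. playground equipment inspection 79 days ago vs limit 90 → met
2. condition 'serves infants under 12 months' holds; emergency drill 531 days ago vs limit 365 → not met
3. general liability coverage $825,000 < $850,000 → not met
4. emergency evacuation plan absent → not met
5. children per supervising staff member 17 > 12 → not met
6. condition 'transports children' holds; abuse-and-molestation coverage $235,000 < $250,000 → not met
7. fire-safety inspection 286 days ago vs limit 270 → not met
8. state licensing certificate absent → not met
Not met: 2, 3, 4, 5, 6, 7, 8

2, 3, 4, 5, 6, 7, 8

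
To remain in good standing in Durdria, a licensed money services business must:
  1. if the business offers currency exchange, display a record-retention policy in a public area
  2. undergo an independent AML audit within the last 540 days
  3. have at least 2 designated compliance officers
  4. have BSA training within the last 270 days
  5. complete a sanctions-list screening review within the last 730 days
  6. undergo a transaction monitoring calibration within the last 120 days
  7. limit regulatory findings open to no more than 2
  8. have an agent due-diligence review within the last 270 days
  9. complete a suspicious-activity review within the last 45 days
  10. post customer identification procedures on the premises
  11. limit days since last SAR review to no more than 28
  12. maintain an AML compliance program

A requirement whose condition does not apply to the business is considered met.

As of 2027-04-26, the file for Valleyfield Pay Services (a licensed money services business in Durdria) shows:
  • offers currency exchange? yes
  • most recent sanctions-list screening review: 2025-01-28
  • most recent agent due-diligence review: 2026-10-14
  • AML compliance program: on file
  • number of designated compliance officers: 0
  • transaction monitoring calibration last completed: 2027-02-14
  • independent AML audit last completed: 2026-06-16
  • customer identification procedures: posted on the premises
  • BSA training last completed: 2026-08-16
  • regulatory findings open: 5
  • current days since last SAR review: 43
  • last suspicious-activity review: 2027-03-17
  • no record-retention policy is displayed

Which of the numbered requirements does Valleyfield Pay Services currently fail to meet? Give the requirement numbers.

1, 3, 5, 7, 11

1. condition 'offers currency exchange' holds; record-retention policy absent → not met
2. independent AML audit 314 days ago vs limit 540 → met
3. designated compliance officers 0 < 2 → not met
4. BSA training 253 days ago vs limit 270 → met
5. sanctions-list screening review 818 days ago vs limit 730 → not met
6. transaction monitoring calibration 71 days ago vs limit 120 → met
7. regulatory findings open 5 > 2 → not met
8. agent due-diligence review 194 days ago vs limit 270 → met
9. suspicious-activity review 40 days ago vs limit 45 → met
10. customer identification procedures present → met
11. days since last SAR review 43 > 28 → not met
12. AML compliance program present → met
Not met: 1, 3, 5, 7, 11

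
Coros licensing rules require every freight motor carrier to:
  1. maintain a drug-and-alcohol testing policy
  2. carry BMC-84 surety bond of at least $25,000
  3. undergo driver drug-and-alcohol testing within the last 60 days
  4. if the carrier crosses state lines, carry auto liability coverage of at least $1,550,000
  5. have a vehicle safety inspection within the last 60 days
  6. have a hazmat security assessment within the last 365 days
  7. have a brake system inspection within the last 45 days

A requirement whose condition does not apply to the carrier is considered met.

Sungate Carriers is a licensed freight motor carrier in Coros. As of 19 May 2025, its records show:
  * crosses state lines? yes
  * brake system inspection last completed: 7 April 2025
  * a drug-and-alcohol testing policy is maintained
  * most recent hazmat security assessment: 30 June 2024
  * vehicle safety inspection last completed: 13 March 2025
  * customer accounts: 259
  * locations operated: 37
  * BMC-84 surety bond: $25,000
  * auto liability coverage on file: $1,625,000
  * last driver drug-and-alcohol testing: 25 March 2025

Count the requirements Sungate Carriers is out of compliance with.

1. drug-and-alcohol testing policy present → met
2. BMC-84 surety bond $25,000 ≥ $25,000 → met
3. driver drug-and-alcohol testing 55 days ago vs limit 60 → met
4. condition 'crosses state lines' holds; auto liability coverage $1,625,000 ≥ $1,550,000 → met
5. vehicle safety inspection 67 days ago vs limit 60 → not met
6. hazmat security assessment 323 days ago vs limit 365 → met
7. brake system inspection 42 days ago vs limit 45 → met
Not met: 1 of 7

1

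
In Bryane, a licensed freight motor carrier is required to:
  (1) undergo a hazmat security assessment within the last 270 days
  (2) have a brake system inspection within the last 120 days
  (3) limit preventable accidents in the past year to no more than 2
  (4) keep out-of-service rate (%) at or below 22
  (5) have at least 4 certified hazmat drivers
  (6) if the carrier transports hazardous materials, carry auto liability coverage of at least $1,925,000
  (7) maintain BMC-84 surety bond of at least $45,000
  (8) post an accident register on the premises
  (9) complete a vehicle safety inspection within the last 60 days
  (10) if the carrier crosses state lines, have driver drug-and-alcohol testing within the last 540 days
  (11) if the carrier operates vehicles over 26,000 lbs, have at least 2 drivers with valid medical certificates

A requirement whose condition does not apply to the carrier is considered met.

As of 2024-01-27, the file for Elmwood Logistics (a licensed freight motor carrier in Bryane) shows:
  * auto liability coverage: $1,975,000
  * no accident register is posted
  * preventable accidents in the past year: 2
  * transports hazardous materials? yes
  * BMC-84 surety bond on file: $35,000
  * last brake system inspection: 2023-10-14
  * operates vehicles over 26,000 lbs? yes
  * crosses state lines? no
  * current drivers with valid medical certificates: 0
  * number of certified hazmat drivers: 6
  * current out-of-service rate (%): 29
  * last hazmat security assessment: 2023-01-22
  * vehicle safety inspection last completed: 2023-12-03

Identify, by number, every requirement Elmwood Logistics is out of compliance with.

1. hazmat security assessment 370 days ago vs limit 270 → not met
2. brake system inspection 105 days ago vs limit 120 → met
3. preventable accidents in the past year 2 ≤ 2 → met
4. out-of-service rate (%) 29 > 22 → not met
5. certified hazmat drivers 6 ≥ 4 → met
6. condition 'transports hazardous materials' holds; auto liability coverage $1,975,000 ≥ $1,925,000 → met
7. BMC-84 surety bond $35,000 < $45,000 → not met
8. accident register absent → not met
9. vehicle safety inspection 55 days ago vs limit 60 → met
10. condition 'crosses state lines' does not hold → requirement n/a → met
11. condition 'operates vehicles over 26,000 lbs' holds; drivers with valid medical certificates 0 < 2 → not met
Not met: 1, 4, 7, 8, 11

1, 4, 7, 8, 11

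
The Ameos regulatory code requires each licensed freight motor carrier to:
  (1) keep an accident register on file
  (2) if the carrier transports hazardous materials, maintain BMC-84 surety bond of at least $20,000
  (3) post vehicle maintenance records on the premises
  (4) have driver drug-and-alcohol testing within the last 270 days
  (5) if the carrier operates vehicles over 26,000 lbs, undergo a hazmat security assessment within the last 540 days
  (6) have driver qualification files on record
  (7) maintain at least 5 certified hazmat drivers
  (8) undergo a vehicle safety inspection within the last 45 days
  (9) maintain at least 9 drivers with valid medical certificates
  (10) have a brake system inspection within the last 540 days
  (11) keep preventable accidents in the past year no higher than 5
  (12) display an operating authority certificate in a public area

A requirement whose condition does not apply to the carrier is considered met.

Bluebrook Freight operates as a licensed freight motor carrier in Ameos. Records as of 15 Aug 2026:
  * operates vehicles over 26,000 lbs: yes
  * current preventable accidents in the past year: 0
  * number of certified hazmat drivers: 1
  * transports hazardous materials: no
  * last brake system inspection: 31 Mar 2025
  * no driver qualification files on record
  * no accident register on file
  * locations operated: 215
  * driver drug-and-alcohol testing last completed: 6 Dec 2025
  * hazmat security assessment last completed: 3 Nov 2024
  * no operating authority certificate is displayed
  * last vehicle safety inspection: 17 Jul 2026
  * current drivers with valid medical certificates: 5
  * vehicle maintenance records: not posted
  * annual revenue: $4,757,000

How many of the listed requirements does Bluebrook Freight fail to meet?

7

1. accident register absent → not met
2. condition 'transports hazardous materials' does not hold → requirement n/a → met
3. vehicle maintenance records absent → not met
4. driver drug-and-alcohol testing 252 days ago vs limit 270 → met
5. condition 'operates vehicles over 26,000 lbs' holds; hazmat security assessment 650 days ago vs limit 540 → not met
6. driver qualification files absent → not met
7. certified hazmat drivers 1 < 5 → not met
8. vehicle safety inspection 29 days ago vs limit 45 → met
9. drivers with valid medical certificates 5 < 9 → not met
10. brake system inspection 502 days ago vs limit 540 → met
11. preventable accidents in the past year 0 ≤ 5 → met
12. operating authority certificate absent → not met
Not met: 7 of 12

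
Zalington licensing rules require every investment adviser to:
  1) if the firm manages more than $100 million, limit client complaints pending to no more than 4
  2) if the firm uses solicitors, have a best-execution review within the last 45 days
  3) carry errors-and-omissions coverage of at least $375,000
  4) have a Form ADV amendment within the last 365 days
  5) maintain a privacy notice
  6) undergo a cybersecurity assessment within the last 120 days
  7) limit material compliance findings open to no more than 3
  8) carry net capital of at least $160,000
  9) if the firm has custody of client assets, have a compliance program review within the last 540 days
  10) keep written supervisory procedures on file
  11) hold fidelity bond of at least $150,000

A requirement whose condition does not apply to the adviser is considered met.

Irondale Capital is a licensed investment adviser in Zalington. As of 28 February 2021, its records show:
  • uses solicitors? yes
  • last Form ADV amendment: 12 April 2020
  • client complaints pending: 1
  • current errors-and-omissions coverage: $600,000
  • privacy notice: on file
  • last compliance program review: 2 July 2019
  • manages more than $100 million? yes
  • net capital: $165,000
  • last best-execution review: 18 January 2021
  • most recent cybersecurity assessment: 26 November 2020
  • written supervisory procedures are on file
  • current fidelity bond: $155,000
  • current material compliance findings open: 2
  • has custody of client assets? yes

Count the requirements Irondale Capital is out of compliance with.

1

1. condition 'manages more than $100 million' holds; client complaints pending 1 ≤ 4 → met
2. condition 'uses solicitors' holds; best-execution review 41 days ago vs limit 45 → met
3. errors-and-omissions coverage $600,000 ≥ $375,000 → met
4. Form ADV amendment 322 days ago vs limit 365 → met
5. privacy notice present → met
6. cybersecurity assessment 94 days ago vs limit 120 → met
7. material compliance findings open 2 ≤ 3 → met
8. net capital $165,000 ≥ $160,000 → met
9. condition 'has custody of client assets' holds; compliance program review 607 days ago vs limit 540 → not met
10. written supervisory procedures present → met
11. fidelity bond $155,000 ≥ $150,000 → met
Not met: 1 of 11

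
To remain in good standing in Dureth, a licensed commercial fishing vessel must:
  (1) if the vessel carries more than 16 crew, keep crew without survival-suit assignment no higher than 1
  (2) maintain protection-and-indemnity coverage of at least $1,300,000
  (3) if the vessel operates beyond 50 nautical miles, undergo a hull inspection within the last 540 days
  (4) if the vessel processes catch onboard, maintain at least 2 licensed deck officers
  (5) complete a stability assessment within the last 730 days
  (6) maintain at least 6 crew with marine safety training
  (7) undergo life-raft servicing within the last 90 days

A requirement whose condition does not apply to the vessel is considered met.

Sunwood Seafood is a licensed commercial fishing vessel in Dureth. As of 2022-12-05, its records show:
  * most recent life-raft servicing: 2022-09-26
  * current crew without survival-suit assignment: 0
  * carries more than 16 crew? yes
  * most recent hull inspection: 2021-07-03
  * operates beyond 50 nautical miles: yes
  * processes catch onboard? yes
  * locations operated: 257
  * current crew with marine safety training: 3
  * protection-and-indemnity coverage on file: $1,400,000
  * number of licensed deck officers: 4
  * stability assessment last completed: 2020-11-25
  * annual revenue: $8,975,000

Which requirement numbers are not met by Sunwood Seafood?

1. condition 'carries more than 16 crew' holds; crew without survival-suit assignment 0 ≤ 1 → met
2. protection-and-indemnity coverage $1,400,000 ≥ $1,300,000 → met
3. condition 'operates beyond 50 nautical miles' holds; hull inspection 520 days ago vs limit 540 → met
4. condition 'processes catch onboard' holds; licensed deck officers 4 ≥ 2 → met
5. stability assessment 740 days ago vs limit 730 → not met
6. crew with marine safety training 3 < 6 → not met
7. life-raft servicing 70 days ago vs limit 90 → met
Not met: 5, 6

5, 6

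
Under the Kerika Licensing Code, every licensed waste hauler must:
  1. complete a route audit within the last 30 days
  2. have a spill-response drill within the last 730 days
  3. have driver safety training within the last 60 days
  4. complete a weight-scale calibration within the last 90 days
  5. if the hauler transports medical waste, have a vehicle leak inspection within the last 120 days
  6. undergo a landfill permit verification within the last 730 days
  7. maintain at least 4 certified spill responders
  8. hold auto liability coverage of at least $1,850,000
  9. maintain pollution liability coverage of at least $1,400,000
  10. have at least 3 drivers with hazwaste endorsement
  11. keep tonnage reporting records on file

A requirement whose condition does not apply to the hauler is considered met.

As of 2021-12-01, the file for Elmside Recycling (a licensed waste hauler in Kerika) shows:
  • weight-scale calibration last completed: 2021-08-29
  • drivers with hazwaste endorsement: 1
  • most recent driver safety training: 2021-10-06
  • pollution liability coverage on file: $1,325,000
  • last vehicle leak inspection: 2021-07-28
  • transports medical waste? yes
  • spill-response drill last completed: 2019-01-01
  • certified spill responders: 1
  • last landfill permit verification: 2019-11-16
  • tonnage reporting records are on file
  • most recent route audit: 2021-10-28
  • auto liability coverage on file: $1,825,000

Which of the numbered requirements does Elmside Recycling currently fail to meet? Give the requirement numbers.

1, 2, 4, 5, 6, 7, 8, 9, 10

1. route audit 34 days ago vs limit 30 → not met
2. spill-response drill 1065 days ago vs limit 730 → not met
3. driver safety training 56 days ago vs limit 60 → met
4. weight-scale calibration 94 days ago vs limit 90 → not met
5. condition 'transports medical waste' holds; vehicle leak inspection 126 days ago vs limit 120 → not met
6. landfill permit verification 746 days ago vs limit 730 → not met
7. certified spill responders 1 < 4 → not met
8. auto liability coverage $1,825,000 < $1,850,000 → not met
9. pollution liability coverage $1,325,000 < $1,400,000 → not met
10. drivers with hazwaste endorsement 1 < 3 → not met
11. tonnage reporting records present → met
Not met: 1, 2, 4, 5, 6, 7, 8, 9, 10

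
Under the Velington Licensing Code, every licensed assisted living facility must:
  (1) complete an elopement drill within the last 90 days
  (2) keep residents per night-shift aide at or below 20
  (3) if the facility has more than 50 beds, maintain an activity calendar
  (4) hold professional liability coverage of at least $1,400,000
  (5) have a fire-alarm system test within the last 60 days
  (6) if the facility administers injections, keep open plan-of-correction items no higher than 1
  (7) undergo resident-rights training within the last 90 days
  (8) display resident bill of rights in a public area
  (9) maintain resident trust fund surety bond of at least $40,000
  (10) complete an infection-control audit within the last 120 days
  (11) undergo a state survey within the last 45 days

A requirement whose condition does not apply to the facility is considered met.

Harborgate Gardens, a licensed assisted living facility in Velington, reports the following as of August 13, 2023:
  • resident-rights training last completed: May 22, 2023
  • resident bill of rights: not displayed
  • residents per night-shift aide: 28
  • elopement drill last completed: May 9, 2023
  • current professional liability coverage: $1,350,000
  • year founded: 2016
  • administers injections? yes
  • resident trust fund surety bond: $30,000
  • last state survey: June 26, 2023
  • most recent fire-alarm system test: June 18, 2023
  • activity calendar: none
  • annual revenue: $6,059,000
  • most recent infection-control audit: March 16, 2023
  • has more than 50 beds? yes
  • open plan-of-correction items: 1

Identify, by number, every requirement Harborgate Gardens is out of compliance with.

1. elopement drill 96 days ago vs limit 90 → not met
2. residents per night-shift aide 28 > 20 → not met
3. condition 'has more than 50 beds' holds; activity calendar absent → not met
4. professional liability coverage $1,350,000 < $1,400,000 → not met
5. fire-alarm system test 56 days ago vs limit 60 → met
6. condition 'administers injections' holds; open plan-of-correction items 1 ≤ 1 → met
7. resident-rights training 83 days ago vs limit 90 → met
8. resident bill of rights absent → not met
9. resident trust fund surety bond $30,000 < $40,000 → not met
10. infection-control audit 150 days ago vs limit 120 → not met
11. state survey 48 days ago vs limit 45 → not met
Not met: 1, 2, 3, 4, 8, 9, 10, 11

1, 2, 3, 4, 8, 9, 10, 11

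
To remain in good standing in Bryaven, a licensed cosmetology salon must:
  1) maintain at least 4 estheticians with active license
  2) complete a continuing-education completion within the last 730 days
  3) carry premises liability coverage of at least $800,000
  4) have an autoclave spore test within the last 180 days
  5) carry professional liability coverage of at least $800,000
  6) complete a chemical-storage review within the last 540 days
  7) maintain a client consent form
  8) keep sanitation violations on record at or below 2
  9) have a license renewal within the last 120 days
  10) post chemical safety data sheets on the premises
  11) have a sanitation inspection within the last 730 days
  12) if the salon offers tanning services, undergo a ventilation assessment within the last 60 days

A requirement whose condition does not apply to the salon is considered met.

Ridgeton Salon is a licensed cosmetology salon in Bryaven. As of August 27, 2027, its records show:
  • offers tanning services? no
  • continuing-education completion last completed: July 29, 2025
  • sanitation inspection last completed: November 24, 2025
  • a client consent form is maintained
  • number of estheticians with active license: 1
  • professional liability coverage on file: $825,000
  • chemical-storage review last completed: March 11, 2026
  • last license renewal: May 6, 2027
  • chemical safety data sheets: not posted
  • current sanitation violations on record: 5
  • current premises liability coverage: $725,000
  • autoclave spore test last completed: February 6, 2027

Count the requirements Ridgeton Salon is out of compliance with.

1. estheticians with active license 1 < 4 → not met
2. continuing-education completion 759 days ago vs limit 730 → not met
3. premises liability coverage $725,000 < $800,000 → not met
4. autoclave spore test 202 days ago vs limit 180 → not met
5. professional liability coverage $825,000 ≥ $800,000 → met
6. chemical-storage review 534 days ago vs limit 540 → met
7. client consent form present → met
8. sanitation violations on record 5 > 2 → not met
9. license renewal 113 days ago vs limit 120 → met
10. chemical safety data sheets absent → not met
11. sanitation inspection 641 days ago vs limit 730 → met
12. condition 'offers tanning services' does not hold → requirement n/a → met
Not met: 6 of 12

6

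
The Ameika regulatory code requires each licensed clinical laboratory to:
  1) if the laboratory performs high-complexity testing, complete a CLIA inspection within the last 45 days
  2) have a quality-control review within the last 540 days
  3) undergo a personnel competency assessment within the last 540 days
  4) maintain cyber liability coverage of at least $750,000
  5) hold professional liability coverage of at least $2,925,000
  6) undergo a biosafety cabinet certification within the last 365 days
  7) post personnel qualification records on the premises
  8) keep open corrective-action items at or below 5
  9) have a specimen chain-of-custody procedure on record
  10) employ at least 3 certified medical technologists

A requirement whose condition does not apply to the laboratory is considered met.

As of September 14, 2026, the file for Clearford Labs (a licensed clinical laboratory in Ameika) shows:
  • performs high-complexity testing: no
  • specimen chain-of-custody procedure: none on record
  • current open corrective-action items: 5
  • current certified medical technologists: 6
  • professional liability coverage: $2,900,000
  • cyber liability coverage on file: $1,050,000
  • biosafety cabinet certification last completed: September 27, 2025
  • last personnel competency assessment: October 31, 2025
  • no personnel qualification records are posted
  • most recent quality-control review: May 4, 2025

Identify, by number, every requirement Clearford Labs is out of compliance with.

5, 7, 9

1. condition 'performs high-complexity testing' does not hold → requirement n/a → met
2. quality-control review 498 days ago vs limit 540 → met
3. personnel competency assessment 318 days ago vs limit 540 → met
4. cyber liability coverage $1,050,000 ≥ $750,000 → met
5. professional liability coverage $2,900,000 < $2,925,000 → not met
6. biosafety cabinet certification 352 days ago vs limit 365 → met
7. personnel qualification records absent → not met
8. open corrective-action items 5 ≤ 5 → met
9. specimen chain-of-custody procedure absent → not met
10. certified medical technologists 6 ≥ 3 → met
Not met: 5, 7, 9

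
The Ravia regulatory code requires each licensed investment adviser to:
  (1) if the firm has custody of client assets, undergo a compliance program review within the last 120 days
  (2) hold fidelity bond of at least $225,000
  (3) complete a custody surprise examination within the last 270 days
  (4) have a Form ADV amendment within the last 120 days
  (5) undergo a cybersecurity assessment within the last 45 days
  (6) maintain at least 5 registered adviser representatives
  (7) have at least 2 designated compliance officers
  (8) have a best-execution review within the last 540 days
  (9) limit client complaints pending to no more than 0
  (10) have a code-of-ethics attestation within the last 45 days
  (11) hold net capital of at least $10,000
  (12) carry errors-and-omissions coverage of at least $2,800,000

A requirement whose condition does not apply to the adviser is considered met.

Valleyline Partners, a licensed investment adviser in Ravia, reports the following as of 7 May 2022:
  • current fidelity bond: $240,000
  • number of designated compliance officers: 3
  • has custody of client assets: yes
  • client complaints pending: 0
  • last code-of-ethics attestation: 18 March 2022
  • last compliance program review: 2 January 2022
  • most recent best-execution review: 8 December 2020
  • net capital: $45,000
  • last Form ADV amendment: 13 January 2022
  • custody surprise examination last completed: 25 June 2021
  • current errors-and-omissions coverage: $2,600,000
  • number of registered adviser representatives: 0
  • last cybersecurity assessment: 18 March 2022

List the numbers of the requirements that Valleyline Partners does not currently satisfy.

1, 3, 5, 6, 10, 12

1. condition 'has custody of client assets' holds; compliance program review 125 days ago vs limit 120 → not met
2. fidelity bond $240,000 ≥ $225,000 → met
3. custody surprise examination 316 days ago vs limit 270 → not met
4. Form ADV amendment 114 days ago vs limit 120 → met
5. cybersecurity assessment 50 days ago vs limit 45 → not met
6. registered adviser representatives 0 < 5 → not met
7. designated compliance officers 3 ≥ 2 → met
8. best-execution review 515 days ago vs limit 540 → met
9. client complaints pending 0 ≤ 0 → met
10. code-of-ethics attestation 50 days ago vs limit 45 → not met
11. net capital $45,000 ≥ $10,000 → met
12. errors-and-omissions coverage $2,600,000 < $2,800,000 → not met
Not met: 1, 3, 5, 6, 10, 12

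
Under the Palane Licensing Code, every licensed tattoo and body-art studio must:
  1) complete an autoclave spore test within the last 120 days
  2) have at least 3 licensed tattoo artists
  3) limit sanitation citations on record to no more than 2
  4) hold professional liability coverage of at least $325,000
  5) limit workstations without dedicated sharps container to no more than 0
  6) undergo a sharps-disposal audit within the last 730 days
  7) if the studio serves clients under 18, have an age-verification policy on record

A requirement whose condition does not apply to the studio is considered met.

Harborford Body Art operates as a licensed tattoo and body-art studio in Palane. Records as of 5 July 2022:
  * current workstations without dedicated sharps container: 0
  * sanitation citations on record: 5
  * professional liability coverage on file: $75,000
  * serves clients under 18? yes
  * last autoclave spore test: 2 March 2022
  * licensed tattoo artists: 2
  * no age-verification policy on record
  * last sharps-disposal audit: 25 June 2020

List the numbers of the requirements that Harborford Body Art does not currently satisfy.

1. autoclave spore test 125 days ago vs limit 120 → not met
2. licensed tattoo artists 2 < 3 → not met
3. sanitation citations on record 5 > 2 → not met
4. professional liability coverage $75,000 < $325,000 → not met
5. workstations without dedicated sharps container 0 ≤ 0 → met
6. sharps-disposal audit 740 days ago vs limit 730 → not met
7. condition 'serves clients under 18' holds; age-verification policy absent → not met
Not met: 1, 2, 3, 4, 6, 7

1, 2, 3, 4, 6, 7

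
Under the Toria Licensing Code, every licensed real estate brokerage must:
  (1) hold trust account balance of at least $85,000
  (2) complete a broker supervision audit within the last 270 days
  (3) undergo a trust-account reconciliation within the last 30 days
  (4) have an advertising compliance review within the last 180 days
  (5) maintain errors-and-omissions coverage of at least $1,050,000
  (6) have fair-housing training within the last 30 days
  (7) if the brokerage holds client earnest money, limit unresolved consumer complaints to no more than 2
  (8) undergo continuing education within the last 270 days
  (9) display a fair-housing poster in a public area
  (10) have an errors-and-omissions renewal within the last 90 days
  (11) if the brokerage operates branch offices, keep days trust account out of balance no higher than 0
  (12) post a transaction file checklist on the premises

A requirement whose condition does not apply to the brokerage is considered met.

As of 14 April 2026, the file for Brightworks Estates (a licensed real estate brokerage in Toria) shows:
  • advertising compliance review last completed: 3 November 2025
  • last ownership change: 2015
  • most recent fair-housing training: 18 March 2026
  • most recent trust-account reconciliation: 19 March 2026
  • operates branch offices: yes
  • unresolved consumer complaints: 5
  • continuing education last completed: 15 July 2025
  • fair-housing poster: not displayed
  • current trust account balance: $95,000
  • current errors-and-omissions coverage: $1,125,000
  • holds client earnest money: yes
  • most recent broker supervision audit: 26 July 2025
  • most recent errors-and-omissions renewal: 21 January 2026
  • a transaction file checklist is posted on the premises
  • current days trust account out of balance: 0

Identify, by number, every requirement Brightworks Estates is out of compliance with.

7, 8, 9

1. trust account balance $95,000 ≥ $85,000 → met
2. broker supervision audit 262 days ago vs limit 270 → met
3. trust-account reconciliation 26 days ago vs limit 30 → met
4. advertising compliance review 162 days ago vs limit 180 → met
5. errors-and-omissions coverage $1,125,000 ≥ $1,050,000 → met
6. fair-housing training 27 days ago vs limit 30 → met
7. condition 'holds client earnest money' holds; unresolved consumer complaints 5 > 2 → not met
8. continuing education 273 days ago vs limit 270 → not met
9. fair-housing poster absent → not met
10. errors-and-omissions renewal 83 days ago vs limit 90 → met
11. condition 'operates branch offices' holds; days trust account out of balance 0 ≤ 0 → met
12. transaction file checklist present → met
Not met: 7, 8, 9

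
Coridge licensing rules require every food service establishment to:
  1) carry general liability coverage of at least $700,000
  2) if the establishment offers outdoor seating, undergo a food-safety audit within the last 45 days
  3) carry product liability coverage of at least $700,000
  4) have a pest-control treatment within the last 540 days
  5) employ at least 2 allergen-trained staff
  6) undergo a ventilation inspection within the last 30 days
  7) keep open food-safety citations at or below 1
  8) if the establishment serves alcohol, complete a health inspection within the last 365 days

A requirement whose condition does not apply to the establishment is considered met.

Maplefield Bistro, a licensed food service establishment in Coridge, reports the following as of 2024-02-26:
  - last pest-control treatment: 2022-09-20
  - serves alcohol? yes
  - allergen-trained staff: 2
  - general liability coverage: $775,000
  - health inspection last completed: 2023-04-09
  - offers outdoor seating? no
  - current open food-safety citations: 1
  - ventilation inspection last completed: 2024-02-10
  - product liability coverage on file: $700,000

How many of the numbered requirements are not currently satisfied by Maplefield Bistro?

0

1. general liability coverage $775,000 ≥ $700,000 → met
2. condition 'offers outdoor seating' does not hold → requirement n/a → met
3. product liability coverage $700,000 ≥ $700,000 → met
4. pest-control treatment 524 days ago vs limit 540 → met
5. allergen-trained staff 2 ≥ 2 → met
6. ventilation inspection 16 days ago vs limit 30 → met
7. open food-safety citations 1 ≤ 1 → met
8. condition 'serves alcohol' holds; health inspection 323 days ago vs limit 365 → met
Not met: 0 of 8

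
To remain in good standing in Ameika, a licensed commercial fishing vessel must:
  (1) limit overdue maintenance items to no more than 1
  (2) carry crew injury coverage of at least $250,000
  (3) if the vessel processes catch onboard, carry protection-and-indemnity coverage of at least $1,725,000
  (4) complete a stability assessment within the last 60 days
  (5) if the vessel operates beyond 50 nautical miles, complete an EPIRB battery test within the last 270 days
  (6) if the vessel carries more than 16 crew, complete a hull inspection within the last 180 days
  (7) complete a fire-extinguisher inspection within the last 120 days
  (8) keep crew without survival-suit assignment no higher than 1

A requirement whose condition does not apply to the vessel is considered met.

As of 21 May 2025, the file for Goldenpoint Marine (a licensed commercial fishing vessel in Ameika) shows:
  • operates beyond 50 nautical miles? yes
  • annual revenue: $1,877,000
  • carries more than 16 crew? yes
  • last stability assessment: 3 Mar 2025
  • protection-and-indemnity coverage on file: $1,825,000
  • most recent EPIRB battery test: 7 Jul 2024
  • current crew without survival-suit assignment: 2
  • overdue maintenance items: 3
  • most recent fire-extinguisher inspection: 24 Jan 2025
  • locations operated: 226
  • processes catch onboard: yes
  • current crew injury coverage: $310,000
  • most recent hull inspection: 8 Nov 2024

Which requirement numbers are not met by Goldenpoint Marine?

1, 4, 5, 6, 8

1. overdue maintenance items 3 > 1 → not met
2. crew injury coverage $310,000 ≥ $250,000 → met
3. condition 'processes catch onboard' holds; protection-and-indemnity coverage $1,825,000 ≥ $1,725,000 → met
4. stability assessment 79 days ago vs limit 60 → not met
5. condition 'operates beyond 50 nautical miles' holds; EPIRB battery test 318 days ago vs limit 270 → not met
6. condition 'carries more than 16 crew' holds; hull inspection 194 days ago vs limit 180 → not met
7. fire-extinguisher inspection 117 days ago vs limit 120 → met
8. crew without survival-suit assignment 2 > 1 → not met
Not met: 1, 4, 5, 6, 8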